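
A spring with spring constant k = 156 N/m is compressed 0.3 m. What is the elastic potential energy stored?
PE = ½kx² = ½×156×0.3² = 7.02 J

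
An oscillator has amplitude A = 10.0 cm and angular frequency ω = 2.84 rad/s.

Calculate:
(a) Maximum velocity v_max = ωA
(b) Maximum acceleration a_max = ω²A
v_max = ωA = 2.84×0.1 = 0.284 m/s
a_max = ω²A = 2.84²×0.1 = 0.8066 m/s²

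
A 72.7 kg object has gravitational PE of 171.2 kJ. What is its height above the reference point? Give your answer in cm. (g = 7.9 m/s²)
PE = mgh → h = PE/(mg) = 1.712e+05 J / (72.7 kg × 7.9 m/s²) = 298.1 m = 29810.0 cm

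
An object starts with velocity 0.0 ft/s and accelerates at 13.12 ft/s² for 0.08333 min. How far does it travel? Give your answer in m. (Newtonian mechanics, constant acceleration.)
d = v₀t + ½at² (with unit conversion) = 49.98 m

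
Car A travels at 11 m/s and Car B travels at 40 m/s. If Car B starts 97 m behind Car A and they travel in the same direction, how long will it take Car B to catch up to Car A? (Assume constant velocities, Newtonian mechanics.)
Relative speed: v_rel = 40 - 11 = 29 m/s
Time to catch: t = d₀/v_rel = 97/29 = 3.34 s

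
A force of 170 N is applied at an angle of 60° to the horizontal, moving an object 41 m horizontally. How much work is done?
W = Fd cosθ = 170×41×cos(60°) = 3485.0 J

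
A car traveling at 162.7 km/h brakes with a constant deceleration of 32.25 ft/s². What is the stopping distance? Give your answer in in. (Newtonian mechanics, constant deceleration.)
d = v₀² / (2a) (with unit conversion) = 4090.0 in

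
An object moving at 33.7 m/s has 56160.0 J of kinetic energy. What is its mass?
KE = ½mv² → m = 2KE/v² = 2×56160.0/33.7² = 98.9 kg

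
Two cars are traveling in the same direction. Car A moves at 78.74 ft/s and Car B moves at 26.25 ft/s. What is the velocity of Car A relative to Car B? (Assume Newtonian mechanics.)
v_rel = v_A - v_B = 78.74 - 26.25 = 52.49 ft/s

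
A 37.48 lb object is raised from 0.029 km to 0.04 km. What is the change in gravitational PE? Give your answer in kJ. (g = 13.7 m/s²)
ΔPE = mg(h₂ − h₁) = 17 kg × 13.7 m/s² × (40 − 29) m = 2562 J = 2.562 kJ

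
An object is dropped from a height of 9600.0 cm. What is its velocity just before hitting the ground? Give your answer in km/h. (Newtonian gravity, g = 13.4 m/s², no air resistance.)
v = √(2gh) (with unit conversion) = 182.6 km/h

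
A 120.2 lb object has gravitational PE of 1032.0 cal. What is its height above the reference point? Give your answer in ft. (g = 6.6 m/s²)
PE = mgh → h = PE/(mg) = 4318 J / (54.52 kg × 6.6 m/s²) = 12 m = 39.37 ft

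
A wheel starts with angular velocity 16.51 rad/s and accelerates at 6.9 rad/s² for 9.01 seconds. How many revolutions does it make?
θ = ω₀t + ½αt² = 16.51×9.01 + ½×6.9×9.01² = 428.83 rad
Revolutions = θ/(2π) = 428.83/(2π) = 68.25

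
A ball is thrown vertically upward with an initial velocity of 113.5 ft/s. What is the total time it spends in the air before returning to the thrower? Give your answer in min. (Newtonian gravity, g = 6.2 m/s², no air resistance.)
t_total = 2v₀/g (with unit conversion) = 0.186 min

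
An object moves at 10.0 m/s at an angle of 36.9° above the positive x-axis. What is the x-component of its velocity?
vₓ = v cos(θ) = 10.0 × cos(36.9°) = 8.0 m/s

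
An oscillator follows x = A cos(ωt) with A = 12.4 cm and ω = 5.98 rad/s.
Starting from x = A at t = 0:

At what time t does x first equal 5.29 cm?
cos(ωt) = x/A = 5.29/12.4 = 0.4266
ωt = arccos(0.4266) = 1.13 rad
t = 1.13/5.98 = 0.189 s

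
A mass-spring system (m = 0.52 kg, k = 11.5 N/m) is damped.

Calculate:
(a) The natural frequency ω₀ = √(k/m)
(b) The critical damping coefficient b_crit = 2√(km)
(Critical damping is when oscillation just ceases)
ω₀ = √(k/m) = √(11.5/0.52) = 4.703 rad/s
b_crit = 2√(km) = 2√(11.5×0.52) = 4.891 kg/s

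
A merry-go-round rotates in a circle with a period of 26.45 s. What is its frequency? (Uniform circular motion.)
f = 1/T = 1/26.45 = 0.0378 Hz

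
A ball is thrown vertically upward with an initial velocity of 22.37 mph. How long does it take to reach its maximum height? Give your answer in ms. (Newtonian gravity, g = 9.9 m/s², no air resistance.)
t_up = v₀/g (with unit conversion) = 1010.0 ms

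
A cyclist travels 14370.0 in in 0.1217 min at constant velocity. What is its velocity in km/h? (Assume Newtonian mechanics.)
v = d/t (with unit conversion) = 179.9 km/h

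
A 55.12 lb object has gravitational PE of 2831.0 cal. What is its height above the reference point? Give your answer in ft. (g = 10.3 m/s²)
PE = mgh → h = PE/(mg) = 1.184e+04 J / (25 kg × 10.3 m/s²) = 46 m = 150.9 ft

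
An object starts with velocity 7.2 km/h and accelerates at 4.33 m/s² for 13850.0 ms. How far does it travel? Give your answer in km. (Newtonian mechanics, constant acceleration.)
d = v₀t + ½at² (with unit conversion) = 0.443 km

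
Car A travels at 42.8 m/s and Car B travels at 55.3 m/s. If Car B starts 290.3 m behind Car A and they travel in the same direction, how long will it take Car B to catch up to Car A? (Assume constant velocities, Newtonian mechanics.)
Relative speed: v_rel = 55.3 - 42.8 = 12.5 m/s
Time to catch: t = d₀/v_rel = 290.3/12.5 = 23.22 s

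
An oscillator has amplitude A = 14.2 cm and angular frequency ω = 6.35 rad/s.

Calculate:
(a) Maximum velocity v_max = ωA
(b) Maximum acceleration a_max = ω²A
v_max = ωA = 6.35×0.142 = 0.9017 m/s
a_max = ω²A = 6.35²×0.142 = 5.726 m/s²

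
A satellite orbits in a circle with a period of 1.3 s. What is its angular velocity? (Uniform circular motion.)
ω = 2π/T = 2π/1.3 = 4.8332 rad/s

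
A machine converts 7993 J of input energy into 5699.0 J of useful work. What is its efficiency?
η = W_out/W_in = 5699.0/7993 = 0.713 = 71.3%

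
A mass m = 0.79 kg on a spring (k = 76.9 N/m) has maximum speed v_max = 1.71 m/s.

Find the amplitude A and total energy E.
½mv²_max = ½kA² → A = v_max√(m/k) = 1.71×√(0.79/76.9) = 0.1733 m = 17.33 cm
E = ½mv²_max = ½×0.79×1.71² = 1.155 J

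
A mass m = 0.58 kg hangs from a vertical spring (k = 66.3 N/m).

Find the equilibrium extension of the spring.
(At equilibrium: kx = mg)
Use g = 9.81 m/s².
x_eq = mg/k = 0.58×9.81/66.3 = 0.08582 m = 8.582 cm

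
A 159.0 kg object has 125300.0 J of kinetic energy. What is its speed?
KE = ½mv² → v = √(2KE/m) = √(2×125300.0/159.0) = 39.7 m/s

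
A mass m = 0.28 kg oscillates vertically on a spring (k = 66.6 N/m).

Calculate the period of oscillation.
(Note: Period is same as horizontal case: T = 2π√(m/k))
T = 2π√(m/k) = 2π√(0.28/66.6) = 0.4074 s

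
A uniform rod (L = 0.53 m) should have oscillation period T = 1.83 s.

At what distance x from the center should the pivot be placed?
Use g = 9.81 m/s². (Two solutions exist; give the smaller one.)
T = 2π√((L²/12 + x²)/(gx)). Let c = T²g/(4π²) = 0.8322.
x² − cx + L²/12 = 0 → x = (c − √(c² − L²/3))/2 = 0.02915 m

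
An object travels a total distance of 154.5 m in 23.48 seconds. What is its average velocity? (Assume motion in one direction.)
v_avg = Δd / Δt = 154.5 / 23.48 = 6.58 m/s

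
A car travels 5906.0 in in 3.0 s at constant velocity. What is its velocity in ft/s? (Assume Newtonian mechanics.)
v = d/t (with unit conversion) = 164.1 ft/s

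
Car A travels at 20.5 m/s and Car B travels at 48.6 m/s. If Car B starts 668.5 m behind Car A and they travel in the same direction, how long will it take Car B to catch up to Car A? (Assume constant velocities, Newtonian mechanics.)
Relative speed: v_rel = 48.6 - 20.5 = 28.1 m/s
Time to catch: t = d₀/v_rel = 668.5/28.1 = 23.79 s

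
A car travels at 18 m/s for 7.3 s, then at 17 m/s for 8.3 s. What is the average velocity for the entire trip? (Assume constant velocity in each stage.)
d₁ = v₁t₁ = 18 × 7.3 = 131.4 m
d₂ = v₂t₂ = 17 × 8.3 = 141.1 m
d_total = 272.5 m, t_total = 15.6 s
v_avg = d_total/t_total = 272.5/15.6 = 17.47 m/s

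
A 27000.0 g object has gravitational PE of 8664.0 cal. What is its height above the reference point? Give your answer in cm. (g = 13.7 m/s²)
PE = mgh → h = PE/(mg) = 3.625e+04 J / (27 kg × 13.7 m/s²) = 98 m = 9800.0 cm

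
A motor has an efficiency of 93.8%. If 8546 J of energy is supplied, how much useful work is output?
W_out = η × W_in = 0.938 × 8546 = 8016.1 J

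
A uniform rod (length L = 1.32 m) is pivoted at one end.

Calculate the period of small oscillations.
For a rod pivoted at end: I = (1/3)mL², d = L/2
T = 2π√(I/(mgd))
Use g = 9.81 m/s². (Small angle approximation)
I/m = (1/3)L² = 0.5808 m²; d = L/2 = 0.66 m
T = 2π√(I/(mgd)) = 2π√(0.5808/(9.81×0.66)) = 1.882 s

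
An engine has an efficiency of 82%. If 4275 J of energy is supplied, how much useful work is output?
W_out = η × W_in = 0.82 × 4275 = 3505.5 J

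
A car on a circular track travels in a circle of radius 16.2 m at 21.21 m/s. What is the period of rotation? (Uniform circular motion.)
T = 2πr/v = 2π×16.2/21.21 = 4.8 s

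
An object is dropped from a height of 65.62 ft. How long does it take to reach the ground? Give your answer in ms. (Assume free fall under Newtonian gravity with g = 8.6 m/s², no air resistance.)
t = √(2h/g) (with unit conversion) = 2157.0 ms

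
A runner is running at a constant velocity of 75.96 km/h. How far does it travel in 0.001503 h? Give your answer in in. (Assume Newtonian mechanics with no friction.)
d = vt (with unit conversion) = 4495.0 in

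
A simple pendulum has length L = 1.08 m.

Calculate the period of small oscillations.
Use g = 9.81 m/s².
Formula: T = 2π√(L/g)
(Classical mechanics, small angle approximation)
T = 2π√(L/g) = 2π√(1.08/9.81) = 2.085 s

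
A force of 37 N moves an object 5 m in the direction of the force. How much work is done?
W = Fd = 37×5 = 185.0 J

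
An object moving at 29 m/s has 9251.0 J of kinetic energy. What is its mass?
KE = ½mv² → m = 2KE/v² = 2×9251.0/29² = 22.0 kg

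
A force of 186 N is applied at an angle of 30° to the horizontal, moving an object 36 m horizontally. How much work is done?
W = Fd cosθ = 186×36×cos(30°) = 5798.9 J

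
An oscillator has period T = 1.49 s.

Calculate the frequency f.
f = 1/T = 1/1.49 = 0.6711 Hz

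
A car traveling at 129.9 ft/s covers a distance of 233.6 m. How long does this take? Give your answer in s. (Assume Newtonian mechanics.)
t = d/v (with unit conversion) = 5.9 s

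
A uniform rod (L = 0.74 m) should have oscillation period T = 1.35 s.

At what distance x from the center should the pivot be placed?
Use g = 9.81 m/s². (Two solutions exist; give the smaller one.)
T = 2π√((L²/12 + x²)/(gx)). Let c = T²g/(4π²) = 0.4529.
x² − cx + L²/12 = 0 → x = (c − √(c² − L²/3))/2 = 0.1513 m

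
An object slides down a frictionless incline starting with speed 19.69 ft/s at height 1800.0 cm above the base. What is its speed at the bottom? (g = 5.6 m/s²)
½mv₀² + mgh = ½mv² → v = √(v₀² + 2gh) = √(6.002² + 2×5.6×18) = 15.41 m/s = 50.57 ft/s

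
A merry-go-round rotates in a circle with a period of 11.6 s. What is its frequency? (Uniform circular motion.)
f = 1/T = 1/11.6 = 0.0862 Hz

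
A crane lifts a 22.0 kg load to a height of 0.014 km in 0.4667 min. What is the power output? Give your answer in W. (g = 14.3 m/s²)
W = mgh = 22×14.3×14 = 4404 J
P = W/t = 4404/28 = 157.3 W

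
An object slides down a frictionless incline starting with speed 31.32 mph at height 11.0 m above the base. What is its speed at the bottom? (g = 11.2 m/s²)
½mv₀² + mgh = ½mv² → v = √(v₀² + 2gh) = √(14² + 2×11.2×11) = 21.03 m/s = 47.05 mph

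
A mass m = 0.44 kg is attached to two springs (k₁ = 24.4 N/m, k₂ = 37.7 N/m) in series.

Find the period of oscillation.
k_eq = k₁k₂/(k₁+k₂) = 14.81 N/m
T = 2π√(m/k_eq) = 2π√(0.44/14.81) = 1.083 s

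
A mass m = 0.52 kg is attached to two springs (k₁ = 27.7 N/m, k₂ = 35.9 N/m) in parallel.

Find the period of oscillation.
k_eq = k₁+k₂ = 63.6 N/m
T = 2π√(m/k_eq) = 2π√(0.52/63.6) = 0.5681 s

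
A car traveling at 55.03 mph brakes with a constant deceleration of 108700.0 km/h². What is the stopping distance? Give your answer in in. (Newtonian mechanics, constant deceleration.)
d = v₀² / (2a) (with unit conversion) = 1420.0 in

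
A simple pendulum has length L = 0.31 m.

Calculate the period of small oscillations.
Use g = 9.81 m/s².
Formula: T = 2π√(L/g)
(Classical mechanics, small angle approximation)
T = 2π√(L/g) = 2π√(0.31/9.81) = 1.117 s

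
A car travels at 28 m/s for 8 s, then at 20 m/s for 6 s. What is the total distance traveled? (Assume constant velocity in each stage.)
d₁ = v₁t₁ = 28 × 8 = 224 m
d₂ = v₂t₂ = 20 × 6 = 120 m
d_total = 224 + 120 = 344 m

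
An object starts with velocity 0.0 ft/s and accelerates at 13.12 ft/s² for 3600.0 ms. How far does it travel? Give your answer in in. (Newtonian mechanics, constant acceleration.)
d = v₀t + ½at² (with unit conversion) = 1020.0 in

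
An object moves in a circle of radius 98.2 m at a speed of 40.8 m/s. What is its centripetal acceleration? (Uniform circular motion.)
a_c = v²/r = 40.8²/98.2 = 1664.64/98.2 = 16.95 m/s²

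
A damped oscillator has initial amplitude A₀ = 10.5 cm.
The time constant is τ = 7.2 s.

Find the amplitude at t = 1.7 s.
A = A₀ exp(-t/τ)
A = A₀ exp(−t/τ) = 10.5×exp(−1.7/7.2) = 8.292 cm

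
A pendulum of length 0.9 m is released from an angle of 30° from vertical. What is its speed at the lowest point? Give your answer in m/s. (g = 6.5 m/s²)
h = L(1 − cosθ) = 0.9×(1 − cos30°) = 0.1206 m
v = √(2gh) = √(2×6.5×0.1206) = 1.252 m/s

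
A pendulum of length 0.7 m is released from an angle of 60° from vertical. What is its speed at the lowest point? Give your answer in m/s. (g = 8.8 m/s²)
h = L(1 − cosθ) = 0.7×(1 − cos60°) = 0.35 m
v = √(2gh) = √(2×8.8×0.35) = 2.482 m/s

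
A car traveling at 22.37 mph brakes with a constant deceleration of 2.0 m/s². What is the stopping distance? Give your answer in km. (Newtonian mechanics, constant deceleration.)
d = v₀² / (2a) (with unit conversion) = 0.025 km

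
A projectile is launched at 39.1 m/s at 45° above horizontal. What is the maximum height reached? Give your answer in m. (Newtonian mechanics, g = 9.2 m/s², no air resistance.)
H = v₀²sin²(θ)/(2g) = 41.54 m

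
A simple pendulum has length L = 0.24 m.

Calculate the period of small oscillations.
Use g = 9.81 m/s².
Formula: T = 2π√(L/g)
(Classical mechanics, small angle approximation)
T = 2π√(L/g) = 2π√(0.24/9.81) = 0.9828 s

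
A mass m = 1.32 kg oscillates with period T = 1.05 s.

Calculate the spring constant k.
T = 2π√(m/k) → k = m(2π/T)² = 1.32×(2π/1.05)² = 47.27 N/m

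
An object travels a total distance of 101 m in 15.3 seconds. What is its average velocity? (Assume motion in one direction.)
v_avg = Δd / Δt = 101 / 15.3 = 6.6 m/s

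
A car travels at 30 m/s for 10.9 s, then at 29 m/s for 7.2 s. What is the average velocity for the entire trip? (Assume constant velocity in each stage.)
d₁ = v₁t₁ = 30 × 10.9 = 327 m
d₂ = v₂t₂ = 29 × 7.2 = 208.8 m
d_total = 535.8 m, t_total = 18.1 s
v_avg = d_total/t_total = 535.8/18.1 = 29.6 m/s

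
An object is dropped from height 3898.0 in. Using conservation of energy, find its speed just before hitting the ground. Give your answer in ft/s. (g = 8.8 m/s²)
mgh = ½mv² → v = √(2gh) = √(2×8.8×99.01) = 41.74 m/s = 137.0 ft/s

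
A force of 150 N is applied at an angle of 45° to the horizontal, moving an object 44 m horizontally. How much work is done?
W = Fd cosθ = 150×44×cos(45°) = 4666.9 J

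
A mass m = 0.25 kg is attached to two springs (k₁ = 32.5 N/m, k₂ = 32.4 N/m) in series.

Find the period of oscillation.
k_eq = k₁k₂/(k₁+k₂) = 16.22 N/m
T = 2π√(m/k_eq) = 2π√(0.25/16.22) = 0.7799 s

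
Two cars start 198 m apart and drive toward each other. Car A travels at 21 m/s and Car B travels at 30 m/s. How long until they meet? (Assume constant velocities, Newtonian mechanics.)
Combined speed: v_combined = 21 + 30 = 51 m/s
Time to meet: t = d/51 = 198/51 = 3.88 s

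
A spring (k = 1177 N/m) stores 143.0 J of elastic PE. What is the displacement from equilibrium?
PE = ½kx² → x = √(2PE/k) = √(2×143.0/1177) = 0.4929 m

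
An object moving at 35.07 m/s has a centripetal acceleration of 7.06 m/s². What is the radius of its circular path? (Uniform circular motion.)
r = v²/a_c = 35.07²/7.06 = 174.21 m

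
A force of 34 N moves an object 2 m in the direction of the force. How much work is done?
W = Fd = 34×2 = 68.0 J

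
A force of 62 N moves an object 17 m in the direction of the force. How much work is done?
W = Fd = 62×17 = 1054.0 J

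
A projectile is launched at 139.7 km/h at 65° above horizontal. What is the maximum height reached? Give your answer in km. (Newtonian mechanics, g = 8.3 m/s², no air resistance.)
H = v₀²sin²(θ)/(2g) (with unit conversion) = 0.07451 km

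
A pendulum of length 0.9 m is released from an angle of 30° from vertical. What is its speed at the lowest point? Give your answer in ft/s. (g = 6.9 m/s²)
h = L(1 − cosθ) = 0.9×(1 − cos30°) = 0.1206 m
v = √(2gh) = √(2×6.9×0.1206) = 1.29 m/s = 4.232 ft/s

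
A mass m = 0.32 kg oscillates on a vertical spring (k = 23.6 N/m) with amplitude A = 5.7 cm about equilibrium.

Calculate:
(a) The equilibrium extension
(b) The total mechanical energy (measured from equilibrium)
x_eq = mg/k = 0.32×9.81/23.6 = 0.133 m = 13.3 cm
E = ½kA² = ½×23.6×(0.057)² = 0.03834 J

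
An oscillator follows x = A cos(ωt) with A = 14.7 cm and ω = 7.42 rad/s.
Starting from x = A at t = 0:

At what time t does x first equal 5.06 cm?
cos(ωt) = x/A = 5.06/14.7 = 0.3442
ωt = arccos(0.3442) = 1.219 rad
t = 1.219/7.42 = 0.1643 s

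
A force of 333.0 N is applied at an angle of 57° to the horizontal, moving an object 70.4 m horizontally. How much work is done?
W = Fd cosθ = 333.0×70.4×cos(57°) = 12768.0 J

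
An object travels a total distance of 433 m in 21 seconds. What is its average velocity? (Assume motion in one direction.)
v_avg = Δd / Δt = 433 / 21 = 20.62 m/s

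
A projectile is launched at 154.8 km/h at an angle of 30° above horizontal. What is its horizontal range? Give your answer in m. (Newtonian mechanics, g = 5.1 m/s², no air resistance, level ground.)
R = v₀² sin(2θ) / g (with unit conversion) = 314.0 m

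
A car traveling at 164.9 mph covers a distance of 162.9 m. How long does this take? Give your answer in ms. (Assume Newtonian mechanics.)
t = d/v (with unit conversion) = 2210.0 ms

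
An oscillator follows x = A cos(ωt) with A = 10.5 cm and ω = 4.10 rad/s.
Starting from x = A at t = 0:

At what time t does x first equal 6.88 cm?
cos(ωt) = x/A = 6.88/10.5 = 0.6552
ωt = arccos(0.6552) = 0.8563 rad
t = 0.8563/4.1 = 0.2089 s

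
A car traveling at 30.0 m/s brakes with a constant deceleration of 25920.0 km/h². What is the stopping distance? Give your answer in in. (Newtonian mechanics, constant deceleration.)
d = v₀² / (2a) (with unit conversion) = 8858.0 in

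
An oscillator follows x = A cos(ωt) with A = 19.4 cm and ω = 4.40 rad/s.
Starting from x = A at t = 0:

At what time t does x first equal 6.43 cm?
cos(ωt) = x/A = 6.43/19.4 = 0.3314
ωt = arccos(0.3314) = 1.233 rad
t = 1.233/4.4 = 0.2802 s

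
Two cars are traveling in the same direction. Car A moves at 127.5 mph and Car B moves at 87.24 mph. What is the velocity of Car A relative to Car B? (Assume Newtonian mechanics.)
v_rel = v_A - v_B = 127.5 - 87.24 = 40.26 mph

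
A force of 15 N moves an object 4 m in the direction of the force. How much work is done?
W = Fd = 15×4 = 60.0 J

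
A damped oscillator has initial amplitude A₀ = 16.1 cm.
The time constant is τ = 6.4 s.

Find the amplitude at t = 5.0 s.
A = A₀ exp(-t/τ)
A = A₀ exp(−t/τ) = 16.1×exp(−5.0/6.4) = 7.371 cm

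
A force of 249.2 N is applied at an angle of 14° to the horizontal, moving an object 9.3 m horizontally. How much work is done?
W = Fd cosθ = 249.2×9.3×cos(14°) = 2248.7 J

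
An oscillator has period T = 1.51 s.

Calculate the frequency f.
f = 1/T = 1/1.51 = 0.6623 Hz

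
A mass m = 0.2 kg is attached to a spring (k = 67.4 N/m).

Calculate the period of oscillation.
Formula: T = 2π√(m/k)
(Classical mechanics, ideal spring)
T = 2π√(m/k) = 2π√(0.2/67.4) = 0.3423 s; f = 1/T = 2.922 Hz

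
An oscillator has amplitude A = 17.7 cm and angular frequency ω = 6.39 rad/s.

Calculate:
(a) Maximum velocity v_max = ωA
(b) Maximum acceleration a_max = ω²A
v_max = ωA = 6.39×0.177 = 1.131 m/s
a_max = ω²A = 6.39²×0.177 = 7.227 m/s²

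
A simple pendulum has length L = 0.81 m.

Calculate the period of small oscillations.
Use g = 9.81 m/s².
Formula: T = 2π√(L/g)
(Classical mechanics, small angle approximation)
T = 2π√(L/g) = 2π√(0.81/9.81) = 1.805 s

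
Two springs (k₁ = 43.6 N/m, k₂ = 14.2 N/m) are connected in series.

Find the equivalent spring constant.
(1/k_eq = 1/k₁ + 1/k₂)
1/k_eq = 1/43.6 + 1/14.2 = 0.093358; k_eq = 10.71 N/m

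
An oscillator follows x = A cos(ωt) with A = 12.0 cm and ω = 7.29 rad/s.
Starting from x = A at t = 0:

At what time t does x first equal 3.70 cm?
cos(ωt) = x/A = 3.7/12.0 = 0.3083
ωt = arccos(0.3083) = 1.257 rad
t = 1.257/7.29 = 0.1725 s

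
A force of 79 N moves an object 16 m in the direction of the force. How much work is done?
W = Fd = 79×16 = 1264.0 J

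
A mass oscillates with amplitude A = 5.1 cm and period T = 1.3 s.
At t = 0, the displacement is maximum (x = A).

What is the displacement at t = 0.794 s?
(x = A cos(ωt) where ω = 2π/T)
ω = 2π/T = 2π/1.3 = 4.833 rad/s
x = A cos(ωt) = 5.1×cos(4.833×0.794) = -3.914 cm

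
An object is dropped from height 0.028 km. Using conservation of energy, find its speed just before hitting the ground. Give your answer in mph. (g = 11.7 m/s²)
mgh = ½mv² → v = √(2gh) = √(2×11.7×28) = 25.6 m/s = 57.26 mph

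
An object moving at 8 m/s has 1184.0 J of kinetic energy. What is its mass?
KE = ½mv² → m = 2KE/v² = 2×1184.0/8² = 37.0 kg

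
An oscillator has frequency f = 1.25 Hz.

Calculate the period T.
T = 1/f = 1/1.25 = 0.8 s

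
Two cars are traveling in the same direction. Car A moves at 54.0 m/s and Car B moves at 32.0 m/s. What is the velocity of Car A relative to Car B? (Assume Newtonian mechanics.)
v_rel = v_A - v_B = 54.0 - 32.0 = 22.0 m/s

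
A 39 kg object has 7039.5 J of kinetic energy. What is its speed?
KE = ½mv² → v = √(2KE/m) = √(2×7039.5/39) = 19.0 m/s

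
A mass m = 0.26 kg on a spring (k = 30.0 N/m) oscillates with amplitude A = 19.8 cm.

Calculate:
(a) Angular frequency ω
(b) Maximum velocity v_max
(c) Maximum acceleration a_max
ω = √(k/m) = √(30.0/0.26) = 10.74 rad/s
v_max = ωA = 10.74×0.198 = 2.127 m/s
a_max = ω²A = 10.74²×0.198 = 22.85 m/s²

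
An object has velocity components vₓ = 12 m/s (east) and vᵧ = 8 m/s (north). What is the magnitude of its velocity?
|v| = √(vₓ² + vᵧ²) = √(12² + 8²) = √(208) = 14.42 m/s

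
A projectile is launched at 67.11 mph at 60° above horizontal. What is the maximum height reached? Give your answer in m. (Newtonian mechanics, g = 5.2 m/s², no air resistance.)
H = v₀²sin²(θ)/(2g) (with unit conversion) = 64.91 m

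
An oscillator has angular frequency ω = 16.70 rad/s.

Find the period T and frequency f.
T = 2π/ω = 2π/16.7 = 0.3762 s; f = ω/2π = 2.658 Hz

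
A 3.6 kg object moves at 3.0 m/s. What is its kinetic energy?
KE = ½mv² = ½×3.6×3.0² = 16.2 J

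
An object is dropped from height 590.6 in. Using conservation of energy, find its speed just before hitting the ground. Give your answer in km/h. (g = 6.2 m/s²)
mgh = ½mv² → v = √(2gh) = √(2×6.2×15) = 13.64 m/s = 49.1 km/h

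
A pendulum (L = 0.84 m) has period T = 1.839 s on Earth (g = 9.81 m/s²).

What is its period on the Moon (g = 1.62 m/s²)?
T = 2π√(L/g), so T_moon/T_earth = √(g_earth/g_moon)
T_moon = 2π√(0.84/1.62) = 4.524 s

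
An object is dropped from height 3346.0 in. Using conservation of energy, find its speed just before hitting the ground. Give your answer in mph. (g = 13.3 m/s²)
mgh = ½mv² → v = √(2gh) = √(2×13.3×84.99) = 47.55 m/s = 106.4 mph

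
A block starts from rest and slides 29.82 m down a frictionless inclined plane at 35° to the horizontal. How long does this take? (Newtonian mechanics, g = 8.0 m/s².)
a = g sin(θ) = 8.0 × sin(35°) = 4.59 m/s²
t = √(2d/a) = √(2 × 29.82 / 4.59) = 3.61 s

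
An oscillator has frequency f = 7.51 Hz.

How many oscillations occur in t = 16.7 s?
n = f×t = 7.51×16.7 = 125.4 oscillations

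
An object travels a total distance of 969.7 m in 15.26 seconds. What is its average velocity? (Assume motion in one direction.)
v_avg = Δd / Δt = 969.7 / 15.26 = 63.55 m/s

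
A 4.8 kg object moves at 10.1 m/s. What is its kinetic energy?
KE = ½mv² = ½×4.8×10.1² = 244.824 J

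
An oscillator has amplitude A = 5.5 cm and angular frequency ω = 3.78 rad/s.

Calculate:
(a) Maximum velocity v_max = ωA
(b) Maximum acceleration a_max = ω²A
v_max = ωA = 3.78×0.055 = 0.2079 m/s
a_max = ω²A = 3.78²×0.055 = 0.7859 m/s²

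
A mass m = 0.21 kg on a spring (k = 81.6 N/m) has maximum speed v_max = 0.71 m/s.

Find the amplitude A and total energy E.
½mv²_max = ½kA² → A = v_max√(m/k) = 0.71×√(0.21/81.6) = 0.03602 m = 3.602 cm
E = ½mv²_max = ½×0.21×0.71² = 0.05293 J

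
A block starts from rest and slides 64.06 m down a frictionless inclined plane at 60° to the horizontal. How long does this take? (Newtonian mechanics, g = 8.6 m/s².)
a = g sin(θ) = 8.6 × sin(60°) = 7.45 m/s²
t = √(2d/a) = √(2 × 64.06 / 7.45) = 4.15 s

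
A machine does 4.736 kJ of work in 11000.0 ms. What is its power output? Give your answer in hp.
P = W/t = 4736 J / 11 s = 430.5 W = 0.5774 hp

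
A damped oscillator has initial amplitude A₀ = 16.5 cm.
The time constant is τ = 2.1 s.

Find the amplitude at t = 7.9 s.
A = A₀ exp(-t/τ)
A = A₀ exp(−t/τ) = 16.5×exp(−7.9/2.1) = 0.3835 cm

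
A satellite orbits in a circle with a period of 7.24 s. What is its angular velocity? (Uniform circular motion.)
ω = 2π/T = 2π/7.24 = 0.8678 rad/s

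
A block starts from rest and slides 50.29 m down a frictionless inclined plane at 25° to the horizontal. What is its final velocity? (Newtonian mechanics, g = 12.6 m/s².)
a = g sin(θ) = 12.6 × sin(25°) = 5.32 m/s²
v = √(2ad) = √(2 × 5.32 × 50.29) = 23.14 m/s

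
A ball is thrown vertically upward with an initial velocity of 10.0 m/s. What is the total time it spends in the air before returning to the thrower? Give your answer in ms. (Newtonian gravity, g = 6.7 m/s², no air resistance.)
t_total = 2v₀/g (with unit conversion) = 2985.0 ms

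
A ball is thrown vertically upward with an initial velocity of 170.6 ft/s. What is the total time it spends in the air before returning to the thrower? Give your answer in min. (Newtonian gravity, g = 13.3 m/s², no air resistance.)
t_total = 2v₀/g (with unit conversion) = 0.1303 min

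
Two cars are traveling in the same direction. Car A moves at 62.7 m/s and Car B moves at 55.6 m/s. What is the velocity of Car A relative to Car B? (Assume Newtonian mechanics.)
v_rel = v_A - v_B = 62.7 - 55.6 = 7.1 m/s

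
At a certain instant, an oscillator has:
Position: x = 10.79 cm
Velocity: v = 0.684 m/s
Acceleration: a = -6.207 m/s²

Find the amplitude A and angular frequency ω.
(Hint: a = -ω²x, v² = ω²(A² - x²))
a = −ω²x → ω = √(|a|/x) = √(6.207/0.1079) = 7.585 rad/s
v² = ω²(A² − x²) → A = √(x² + v²/ω²) = √(0.1079² + 0.684²/7.585²) = 0.1406 m = 14.06 cm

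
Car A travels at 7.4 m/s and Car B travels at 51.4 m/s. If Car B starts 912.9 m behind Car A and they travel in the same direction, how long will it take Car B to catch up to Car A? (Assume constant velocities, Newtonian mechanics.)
Relative speed: v_rel = 51.4 - 7.4 = 44 m/s
Time to catch: t = d₀/v_rel = 912.9/44 = 20.75 s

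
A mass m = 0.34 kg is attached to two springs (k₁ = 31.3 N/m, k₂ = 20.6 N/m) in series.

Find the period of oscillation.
k_eq = k₁k₂/(k₁+k₂) = 12.42 N/m
T = 2π√(m/k_eq) = 2π√(0.34/12.42) = 1.039 s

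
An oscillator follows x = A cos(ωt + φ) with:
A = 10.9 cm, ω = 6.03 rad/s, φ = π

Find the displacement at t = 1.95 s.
x = A cos(ωt + φ) = 10.9×cos(6.03×1.95 + π) = -7.532 cm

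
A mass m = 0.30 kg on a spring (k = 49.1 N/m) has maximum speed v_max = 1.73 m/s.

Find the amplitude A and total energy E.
½mv²_max = ½kA² → A = v_max√(m/k) = 1.73×√(0.3/49.1) = 0.1352 m = 13.52 cm
E = ½mv²_max = ½×0.3×1.73² = 0.4489 J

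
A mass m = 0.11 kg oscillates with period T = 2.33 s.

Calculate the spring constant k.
T = 2π√(m/k) → k = m(2π/T)² = 0.11×(2π/2.33)² = 0.7999 N/m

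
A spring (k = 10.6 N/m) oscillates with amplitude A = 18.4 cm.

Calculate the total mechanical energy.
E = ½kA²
E = ½kA² = ½×10.6×(0.184)² = 0.1794 J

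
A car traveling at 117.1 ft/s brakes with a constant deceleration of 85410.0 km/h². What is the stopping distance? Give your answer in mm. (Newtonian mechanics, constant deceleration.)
d = v₀² / (2a) (with unit conversion) = 96650.0 mm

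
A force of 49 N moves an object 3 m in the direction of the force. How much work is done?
W = Fd = 49×3 = 147.0 J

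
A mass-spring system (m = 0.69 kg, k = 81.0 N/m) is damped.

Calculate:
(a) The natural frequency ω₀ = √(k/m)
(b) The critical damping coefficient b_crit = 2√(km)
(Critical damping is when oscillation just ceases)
ω₀ = √(k/m) = √(81.0/0.69) = 10.83 rad/s
b_crit = 2√(km) = 2√(81.0×0.69) = 14.95 kg/s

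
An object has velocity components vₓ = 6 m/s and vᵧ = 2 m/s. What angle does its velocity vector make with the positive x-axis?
θ = arctan(vᵧ/vₓ) = arctan(2/6) = 18.43°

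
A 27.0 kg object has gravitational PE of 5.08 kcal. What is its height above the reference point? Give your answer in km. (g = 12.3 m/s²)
PE = mgh → h = PE/(mg) = 2.125e+04 J / (27 kg × 12.3 m/s²) = 64 m = 0.064 km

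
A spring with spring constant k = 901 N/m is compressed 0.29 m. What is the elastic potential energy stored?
PE = ½kx² = ½×901×0.29² = 37.89 J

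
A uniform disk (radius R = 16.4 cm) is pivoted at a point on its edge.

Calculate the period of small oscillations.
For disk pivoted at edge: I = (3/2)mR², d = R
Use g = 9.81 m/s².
I/m = (3/2)R² = 0.04034 m²; d = R = 0.164 m
T = 2π√((3/2)R²/(gR)) = 2π√(3R/(2g)) = 0.995 s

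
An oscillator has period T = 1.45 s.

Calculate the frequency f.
f = 1/T = 1/1.45 = 0.6897 Hz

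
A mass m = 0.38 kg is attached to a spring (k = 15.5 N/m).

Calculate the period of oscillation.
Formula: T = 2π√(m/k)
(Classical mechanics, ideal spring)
T = 2π√(m/k) = 2π√(0.38/15.5) = 0.9838 s; f = 1/T = 1.016 Hz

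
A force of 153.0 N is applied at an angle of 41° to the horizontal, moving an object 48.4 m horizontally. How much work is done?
W = Fd cosθ = 153.0×48.4×cos(41°) = 5588.8 J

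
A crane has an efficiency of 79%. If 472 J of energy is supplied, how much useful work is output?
W_out = η × W_in = 0.79 × 472 = 372.88 J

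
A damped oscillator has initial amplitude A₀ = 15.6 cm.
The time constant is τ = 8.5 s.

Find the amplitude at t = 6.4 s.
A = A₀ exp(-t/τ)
A = A₀ exp(−t/τ) = 15.6×exp(−6.4/8.5) = 7.347 cm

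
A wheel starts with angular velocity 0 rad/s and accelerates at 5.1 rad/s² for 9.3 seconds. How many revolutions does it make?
θ = ω₀t + ½αt² = 0×9.3 + ½×5.1×9.3² = 220.55 rad
Revolutions = θ/(2π) = 220.55/(2π) = 35.1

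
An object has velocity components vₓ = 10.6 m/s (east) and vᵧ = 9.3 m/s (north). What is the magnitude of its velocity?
|v| = √(vₓ² + vᵧ²) = √(10.6² + 9.3²) = √(198.85) = 14.1 m/s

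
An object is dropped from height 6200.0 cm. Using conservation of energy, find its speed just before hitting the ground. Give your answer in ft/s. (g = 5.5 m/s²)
mgh = ½mv² → v = √(2gh) = √(2×5.5×62) = 26.12 m/s = 85.68 ft/s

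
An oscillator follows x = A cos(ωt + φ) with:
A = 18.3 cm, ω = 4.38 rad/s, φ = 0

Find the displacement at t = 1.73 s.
x = A cos(ωt + φ) = 18.3×cos(4.38×1.73 + 0) = 4.997 cm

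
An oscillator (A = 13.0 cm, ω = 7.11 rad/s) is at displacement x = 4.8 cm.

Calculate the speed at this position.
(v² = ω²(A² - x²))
v = ω√(A² − x²) = 7.11×√(0.13² − 0.048²) = 0.859 m/s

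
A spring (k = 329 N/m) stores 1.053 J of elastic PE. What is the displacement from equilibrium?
PE = ½kx² → x = √(2PE/k) = √(2×1.053/329) = 0.08001 m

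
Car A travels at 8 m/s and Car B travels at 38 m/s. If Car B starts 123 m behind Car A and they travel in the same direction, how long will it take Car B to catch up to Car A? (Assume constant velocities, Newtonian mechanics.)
Relative speed: v_rel = 38 - 8 = 30 m/s
Time to catch: t = d₀/v_rel = 123/30 = 4.1 s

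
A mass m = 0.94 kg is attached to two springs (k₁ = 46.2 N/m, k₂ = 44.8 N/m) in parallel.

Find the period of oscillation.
k_eq = k₁+k₂ = 91 N/m
T = 2π√(m/k_eq) = 2π√(0.94/91) = 0.6386 s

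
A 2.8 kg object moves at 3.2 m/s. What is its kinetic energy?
KE = ½mv² = ½×2.8×3.2² = 14.336 J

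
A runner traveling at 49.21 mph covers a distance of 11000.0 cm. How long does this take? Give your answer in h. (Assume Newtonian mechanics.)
t = d/v (with unit conversion) = 0.001389 h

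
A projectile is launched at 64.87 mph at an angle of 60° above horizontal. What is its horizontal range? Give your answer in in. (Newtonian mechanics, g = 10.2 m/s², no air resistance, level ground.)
R = v₀² sin(2θ) / g (with unit conversion) = 2811.0 in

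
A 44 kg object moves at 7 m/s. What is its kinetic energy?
KE = ½mv² = ½×44×7² = 1078.0 J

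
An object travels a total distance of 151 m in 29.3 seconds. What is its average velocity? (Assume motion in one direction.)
v_avg = Δd / Δt = 151 / 29.3 = 5.15 m/s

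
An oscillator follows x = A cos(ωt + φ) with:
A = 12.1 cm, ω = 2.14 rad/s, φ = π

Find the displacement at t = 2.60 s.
x = A cos(ωt + φ) = 12.1×cos(2.14×2.6 + π) = -9.103 cm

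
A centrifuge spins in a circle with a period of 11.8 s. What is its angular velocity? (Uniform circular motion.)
ω = 2π/T = 2π/11.8 = 0.5325 rad/s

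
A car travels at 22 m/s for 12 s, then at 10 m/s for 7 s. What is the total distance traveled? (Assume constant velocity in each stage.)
d₁ = v₁t₁ = 22 × 12 = 264 m
d₂ = v₂t₂ = 10 × 7 = 70 m
d_total = 264 + 70 = 334 m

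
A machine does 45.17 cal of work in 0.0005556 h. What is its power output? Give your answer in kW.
P = W/t = 189 J / 2 s = 94.49 W = 0.09449 kW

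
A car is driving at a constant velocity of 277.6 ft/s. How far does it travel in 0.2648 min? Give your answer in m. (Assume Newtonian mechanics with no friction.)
d = vt (with unit conversion) = 1344.0 m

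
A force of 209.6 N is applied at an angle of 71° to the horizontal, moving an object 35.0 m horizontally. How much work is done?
W = Fd cosθ = 209.6×35.0×cos(71°) = 2388.4 J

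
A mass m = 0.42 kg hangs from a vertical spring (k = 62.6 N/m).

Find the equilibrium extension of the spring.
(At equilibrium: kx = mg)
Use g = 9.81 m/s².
x_eq = mg/k = 0.42×9.81/62.6 = 0.06582 m = 6.582 cm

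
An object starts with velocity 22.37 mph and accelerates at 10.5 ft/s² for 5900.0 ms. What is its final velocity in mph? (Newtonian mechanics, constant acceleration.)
v = v₀ + at (with unit conversion) = 64.61 mph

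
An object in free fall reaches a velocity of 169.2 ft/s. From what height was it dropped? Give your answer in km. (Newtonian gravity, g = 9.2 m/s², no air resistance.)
h = v²/(2g) (with unit conversion) = 0.1445 km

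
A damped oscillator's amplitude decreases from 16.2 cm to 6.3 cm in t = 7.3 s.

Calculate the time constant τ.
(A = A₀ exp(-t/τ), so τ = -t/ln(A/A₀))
A/A₀ = 6.3/16.2 = 0.3889; ln(A/A₀) = -0.9445
τ = −t/ln(A/A₀) = −7.3/-0.9445 = 7.729 s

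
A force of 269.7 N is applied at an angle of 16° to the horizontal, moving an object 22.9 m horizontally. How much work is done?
W = Fd cosθ = 269.7×22.9×cos(16°) = 5936.9 J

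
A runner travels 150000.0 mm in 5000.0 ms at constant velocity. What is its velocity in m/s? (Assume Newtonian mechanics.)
v = d/t (with unit conversion) = 30.0 m/s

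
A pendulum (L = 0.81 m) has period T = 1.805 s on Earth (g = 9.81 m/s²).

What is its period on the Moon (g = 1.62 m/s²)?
T = 2π√(L/g), so T_moon/T_earth = √(g_earth/g_moon)
T_moon = 2π√(0.81/1.62) = 4.443 s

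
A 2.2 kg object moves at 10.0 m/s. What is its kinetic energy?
KE = ½mv² = ½×2.2×10.0² = 110.0 J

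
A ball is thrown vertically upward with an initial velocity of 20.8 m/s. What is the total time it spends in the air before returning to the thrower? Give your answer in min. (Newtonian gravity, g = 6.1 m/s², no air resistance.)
t_total = 2v₀/g (with unit conversion) = 0.1137 min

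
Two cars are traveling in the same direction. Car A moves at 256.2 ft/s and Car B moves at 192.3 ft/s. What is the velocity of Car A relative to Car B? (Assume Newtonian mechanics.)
v_rel = v_A - v_B = 256.2 - 192.3 = 63.9 ft/s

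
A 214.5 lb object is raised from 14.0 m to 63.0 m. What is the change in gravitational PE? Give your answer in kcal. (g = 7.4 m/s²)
ΔPE = mg(h₂ − h₁) = 97.3 kg × 7.4 m/s² × (63 − 14) m = 3.528e+04 J = 8.432 kcal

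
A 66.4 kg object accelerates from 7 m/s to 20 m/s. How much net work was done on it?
W_net = ΔKE = ½m(v₂² − v₁²) = ½×66.4×(20² − 7²) = 11653.2 J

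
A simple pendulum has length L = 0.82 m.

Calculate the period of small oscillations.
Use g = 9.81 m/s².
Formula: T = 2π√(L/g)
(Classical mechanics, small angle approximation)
T = 2π√(L/g) = 2π√(0.82/9.81) = 1.817 s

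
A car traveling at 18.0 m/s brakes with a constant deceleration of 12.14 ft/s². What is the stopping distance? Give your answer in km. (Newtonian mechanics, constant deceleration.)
d = v₀² / (2a) (with unit conversion) = 0.04378 km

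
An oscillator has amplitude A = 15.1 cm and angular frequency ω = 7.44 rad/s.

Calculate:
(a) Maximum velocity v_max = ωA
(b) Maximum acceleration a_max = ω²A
v_max = ωA = 7.44×0.151 = 1.123 m/s
a_max = ω²A = 7.44²×0.151 = 8.358 m/s²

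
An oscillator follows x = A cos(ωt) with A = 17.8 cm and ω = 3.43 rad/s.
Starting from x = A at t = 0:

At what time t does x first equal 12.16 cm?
cos(ωt) = x/A = 12.16/17.8 = 0.6831
ωt = arccos(0.6831) = 0.8187 rad
t = 0.8187/3.43 = 0.2387 s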